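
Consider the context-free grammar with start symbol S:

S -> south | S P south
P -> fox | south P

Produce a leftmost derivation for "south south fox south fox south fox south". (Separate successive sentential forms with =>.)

S => S P south => S P south P south => S P south P south P south => south P south P south P south => south south P south P south P south => south south fox south P south P south => south south fox south fox south P south => south south fox south fox south fox south

S => S P south   [S -> S P south]
S P south => S P south P south   [S -> S P south]
S P south P south => S P south P south P south   [S -> S P south]
S P south P south P south => south P south P south P south   [S -> south]
south P south P south P south => south south P south P south P south   [P -> south P]
south south P south P south P south => south south fox south P south P south   [P -> fox]
south south fox south P south P south => south south fox south fox south P south   [P -> fox]
south south fox south fox south P south => south south fox south fox south fox south   [P -> fox]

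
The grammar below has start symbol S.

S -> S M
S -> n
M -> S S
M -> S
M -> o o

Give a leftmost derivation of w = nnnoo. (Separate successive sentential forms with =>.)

S => SM   [S -> S M]
SM => nM   [S -> n]
nM => nS   [M -> S]
nS => nSM   [S -> S M]
nSM => nSMM   [S -> S M]
nSMM => nnMM   [S -> n]
nnMM => nnSM   [M -> S]
nnSM => nnnM   [S -> n]
nnnM => nnnoo   [M -> o o]

S => SM => nM => nS => nSM => nSMM => nnMM => nnSM => nnnM => nnnoo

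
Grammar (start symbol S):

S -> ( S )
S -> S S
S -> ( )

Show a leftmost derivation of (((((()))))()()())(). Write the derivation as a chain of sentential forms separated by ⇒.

S⇒SS⇒(S)S⇒(SS)S⇒(SSS)S⇒((S)SS)S⇒(((S))SS)S⇒((((S)))SS)S⇒(((((S))))SS)S⇒(((((()))))SS)S⇒(((((()))))SSS)S⇒(((((()))))()SS)S⇒(((((()))))()()S)S⇒(((((()))))()()())S⇒(((((()))))()()())()

S ⇒ SS   [S -> S S]
SS ⇒ (S)S   [S -> ( S )]
(S)S ⇒ (SS)S   [S -> S S]
(SS)S ⇒ (SSS)S   [S -> S S]
(SSS)S ⇒ ((S)SS)S   [S -> ( S )]
((S)SS)S ⇒ (((S))SS)S   [S -> ( S )]
(((S))SS)S ⇒ ((((S)))SS)S   [S -> ( S )]
((((S)))SS)S ⇒ (((((S))))SS)S   [S -> ( S )]
(((((S))))SS)S ⇒ (((((()))))SS)S   [S -> ( )]
(((((()))))SS)S ⇒ (((((()))))SSS)S   [S -> S S]
(((((()))))SSS)S ⇒ (((((()))))()SS)S   [S -> ( )]
(((((()))))()SS)S ⇒ (((((()))))()()S)S   [S -> ( )]
(((((()))))()()S)S ⇒ (((((()))))()()())S   [S -> ( )]
(((((()))))()()())S ⇒ (((((()))))()()())()   [S -> ( )]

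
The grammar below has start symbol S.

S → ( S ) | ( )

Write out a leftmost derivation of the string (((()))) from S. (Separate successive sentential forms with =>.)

S => (S) => ((S)) => (((S))) => (((())))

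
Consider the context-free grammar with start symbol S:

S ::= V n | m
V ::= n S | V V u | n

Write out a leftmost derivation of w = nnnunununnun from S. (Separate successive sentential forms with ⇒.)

S ⇒ Vn ⇒ VVun ⇒ nSVun ⇒ nVnVun ⇒ nVVunVun ⇒ nVVuVunVun ⇒ nVVuVuVunVun ⇒ nnVuVuVunVun ⇒ nnnuVuVunVun ⇒ nnnunuVunVun ⇒ nnnunununVun ⇒ nnnunununnun

S ⇒ Vn   [S ::= V n]
Vn ⇒ VVun   [V ::= V V u]
VVun ⇒ nSVun   [V ::= n S]
nSVun ⇒ nVnVun   [S ::= V n]
nVnVun ⇒ nVVunVun   [V ::= V V u]
nVVunVun ⇒ nVVuVunVun   [V ::= V V u]
nVVuVunVun ⇒ nVVuVuVunVun   [V ::= V V u]
nVVuVuVunVun ⇒ nnVuVuVunVun   [V ::= n]
nnVuVuVunVun ⇒ nnnuVuVunVun   [V ::= n]
nnnuVuVunVun ⇒ nnnunuVunVun   [V ::= n]
nnnunuVunVun ⇒ nnnunununVun   [V ::= n]
nnnunununVun ⇒ nnnunununnun   [V ::= n]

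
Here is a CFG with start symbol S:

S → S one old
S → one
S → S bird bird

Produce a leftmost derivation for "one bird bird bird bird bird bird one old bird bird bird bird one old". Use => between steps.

S => S one old   [S → S one old]
S one old => S bird bird one old   [S → S bird bird]
S bird bird one old => S bird bird bird bird one old   [S → S bird bird]
S bird bird bird bird one old => S one old bird bird bird bird one old   [S → S one old]
S one old bird bird bird bird one old => S bird bird one old bird bird bird bird one old   [S → S bird bird]
S bird bird one old bird bird bird bird one old => S bird bird bird bird one old bird bird bird bird one old   [S → S bird bird]
S bird bird bird bird one old bird bird bird bird one old => S bird bird bird bird bird bird one old bird bird bird bird one old   [S → S bird bird]
S bird bird bird bird bird bird one old bird bird bird bird one old => one bird bird bird bird bird bird one old bird bird bird bird one old   [S → one]

S => S one old => S bird bird one old => S bird bird bird bird one old => S one old bird bird bird bird one old => S bird bird one old bird bird bird bird one old => S bird bird bird bird one old bird bird bird bird one old => S bird bird bird bird bird bird one old bird bird bird bird one old => one bird bird bird bird bird bird one old bird bird bird bird one old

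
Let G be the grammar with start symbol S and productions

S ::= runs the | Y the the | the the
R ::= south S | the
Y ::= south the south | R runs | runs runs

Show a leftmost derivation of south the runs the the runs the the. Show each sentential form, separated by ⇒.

S ⇒ Y the the ⇒ R runs the the ⇒ south S runs the the ⇒ south Y the the runs the the ⇒ south R runs the the runs the the ⇒ south the runs the the runs the the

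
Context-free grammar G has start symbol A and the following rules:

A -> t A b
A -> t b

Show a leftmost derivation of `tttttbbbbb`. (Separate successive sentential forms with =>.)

A => tAb => ttAbb => tttAbbb => ttttAbbbb => tttttbbbbb

A => tAb   [A -> t A b]
tAb => ttAbb   [A -> t A b]
ttAbb => tttAbbb   [A -> t A b]
tttAbbb => ttttAbbbb   [A -> t A b]
ttttAbbbb => tttttbbbbb   [A -> t b]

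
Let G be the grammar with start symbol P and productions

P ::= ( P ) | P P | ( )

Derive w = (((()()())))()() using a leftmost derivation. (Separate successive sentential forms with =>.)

P=>PP=>PPP=>(P)PP=>((P))PP=>(((P)))PP=>(((PP)))PP=>(((PPP)))PP=>(((()PP)))PP=>(((()()P)))PP=>(((()()())))PP=>(((()()())))()P=>(((()()())))()()

P => PP   [P ::= P P]
PP => PPP   [P ::= P P]
PPP => (P)PP   [P ::= ( P )]
(P)PP => ((P))PP   [P ::= ( P )]
((P))PP => (((P)))PP   [P ::= ( P )]
(((P)))PP => (((PP)))PP   [P ::= P P]
(((PP)))PP => (((PPP)))PP   [P ::= P P]
(((PPP)))PP => (((()PP)))PP   [P ::= ( )]
(((()PP)))PP => (((()()P)))PP   [P ::= ( )]
(((()()P)))PP => (((()()())))PP   [P ::= ( )]
(((()()())))PP => (((()()())))()P   [P ::= ( )]
(((()()())))()P => (((()()())))()()   [P ::= ( )]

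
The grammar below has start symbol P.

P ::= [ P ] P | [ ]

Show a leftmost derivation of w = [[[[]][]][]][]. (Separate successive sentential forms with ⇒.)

P ⇒ [P]P ⇒ [[P]P]P ⇒ [[[P]P]P]P ⇒ [[[[]]P]P]P ⇒ [[[[]][]]P]P ⇒ [[[[]][]][]]P ⇒ [[[[]][]][]][]

P ⇒ [P]P   [P ::= [ P ] P]
[P]P ⇒ [[P]P]P   [P ::= [ P ] P]
[[P]P]P ⇒ [[[P]P]P]P   [P ::= [ P ] P]
[[[P]P]P]P ⇒ [[[[]]P]P]P   [P ::= [ ]]
[[[[]]P]P]P ⇒ [[[[]][]]P]P   [P ::= [ ]]
[[[[]][]]P]P ⇒ [[[[]][]][]]P   [P ::= [ ]]
[[[[]][]][]]P ⇒ [[[[]][]][]][]   [P ::= [ ]]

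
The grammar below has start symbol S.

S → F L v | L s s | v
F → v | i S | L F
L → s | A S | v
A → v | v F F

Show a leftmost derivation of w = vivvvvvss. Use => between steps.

S => Lss   [S → L s s]
Lss => ASss   [L → A S]
ASss => vFFSss   [A → v F F]
vFFSss => viSFSss   [F → i S]
viSFSss => viFLvFSss   [S → F L v]
viFLvFSss => vivLvFSss   [F → v]
vivLvFSss => vivvvFSss   [L → v]
vivvvFSss => vivvvvSss   [F → v]
vivvvvSss => vivvvvvss   [S → v]

S=>Lss=>ASss=>vFFSss=>viSFSss=>viFLvFSss=>vivLvFSss=>vivvvFSss=>vivvvvSss=>vivvvvvss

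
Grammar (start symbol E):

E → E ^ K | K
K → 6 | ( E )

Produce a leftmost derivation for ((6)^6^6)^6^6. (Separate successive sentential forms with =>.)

E => E^K => E^K^K => K^K^K => (E)^K^K => (E^K)^K^K => (E^K^K)^K^K => (K^K^K)^K^K => ((E)^K^K)^K^K => ((K)^K^K)^K^K => ((6)^K^K)^K^K => ((6)^6^K)^K^K => ((6)^6^6)^K^K => ((6)^6^6)^6^K => ((6)^6^6)^6^6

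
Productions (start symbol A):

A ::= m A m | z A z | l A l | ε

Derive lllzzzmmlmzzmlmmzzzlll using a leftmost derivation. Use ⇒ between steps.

A ⇒ lAl   [A ::= l A l]
lAl ⇒ llAll   [A ::= l A l]
llAll ⇒ lllAlll   [A ::= l A l]
lllAlll ⇒ lllzAzlll   [A ::= z A z]
lllzAzlll ⇒ lllzzAzzlll   [A ::= z A z]
lllzzAzzlll ⇒ lllzzzAzzzlll   [A ::= z A z]
lllzzzAzzzlll ⇒ lllzzzmAmzzzlll   [A ::= m A m]
lllzzzmAmzzzlll ⇒ lllzzzmmAmmzzzlll   [A ::= m A m]
lllzzzmmAmmzzzlll ⇒ lllzzzmmlAlmmzzzlll   [A ::= l A l]
lllzzzmmlAlmmzzzlll ⇒ lllzzzmmlmAmlmmzzzlll   [A ::= m A m]
lllzzzmmlmAmlmmzzzlll ⇒ lllzzzmmlmzAzmlmmzzzlll   [A ::= z A z]
lllzzzmmlmzAzmlmmzzzlll ⇒ lllzzzmmlmzzmlmmzzzlll   [A ::= ε]

A⇒lAl⇒llAll⇒lllAlll⇒lllzAzlll⇒lllzzAzzlll⇒lllzzzAzzzlll⇒lllzzzmAmzzzlll⇒lllzzzmmAmmzzzlll⇒lllzzzmmlAlmmzzzlll⇒lllzzzmmlmAmlmmzzzlll⇒lllzzzmmlmzAzmlmmzzzlll⇒lllzzzmmlmzzmlmmzzzlll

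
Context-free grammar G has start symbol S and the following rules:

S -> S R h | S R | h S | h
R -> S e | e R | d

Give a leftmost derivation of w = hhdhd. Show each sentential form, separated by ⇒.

S ⇒ hS   [S -> h S]
hS ⇒ hSR   [S -> S R]
hSR ⇒ hSRhR   [S -> S R h]
hSRhR ⇒ hhRhR   [S -> h]
hhRhR ⇒ hhdhR   [R -> d]
hhdhR ⇒ hhdhd   [R -> d]

S ⇒ hS ⇒ hSR ⇒ hSRhR ⇒ hhRhR ⇒ hhdhR ⇒ hhdhd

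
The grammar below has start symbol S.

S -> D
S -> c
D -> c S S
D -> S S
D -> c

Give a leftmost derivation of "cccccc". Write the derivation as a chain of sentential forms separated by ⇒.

S⇒D⇒SS⇒DS⇒cSSS⇒ccSS⇒cccS⇒cccD⇒ccccSS⇒ccccDS⇒cccccS⇒cccccc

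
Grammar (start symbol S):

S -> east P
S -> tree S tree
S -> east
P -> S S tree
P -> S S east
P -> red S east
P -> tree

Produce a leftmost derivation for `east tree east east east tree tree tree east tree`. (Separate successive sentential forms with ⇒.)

S ⇒ east P ⇒ east S S tree ⇒ east tree S tree S tree ⇒ east tree east P tree S tree ⇒ east tree east S S tree tree S tree ⇒ east tree east east S tree tree S tree ⇒ east tree east east east P tree tree S tree ⇒ east tree east east east tree tree tree S tree ⇒ east tree east east east tree tree tree east tree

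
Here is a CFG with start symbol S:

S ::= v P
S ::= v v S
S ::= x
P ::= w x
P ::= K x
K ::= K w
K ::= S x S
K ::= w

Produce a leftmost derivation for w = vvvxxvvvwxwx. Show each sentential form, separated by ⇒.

S ⇒ vvS ⇒ vvvP ⇒ vvvKx ⇒ vvvKwx ⇒ vvvSxSwx ⇒ vvvxxSwx ⇒ vvvxxvvSwx ⇒ vvvxxvvvPwx ⇒ vvvxxvvvwxwx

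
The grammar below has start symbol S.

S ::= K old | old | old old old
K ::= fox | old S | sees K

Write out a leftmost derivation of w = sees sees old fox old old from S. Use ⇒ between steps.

S ⇒ K old   [S ::= K old]
K old ⇒ sees K old   [K ::= sees K]
sees K old ⇒ sees sees K old   [K ::= sees K]
sees sees K old ⇒ sees sees old S old   [K ::= old S]
sees sees old S old ⇒ sees sees old K old old   [S ::= K old]
sees sees old K old old ⇒ sees sees old fox old old   [K ::= fox]

S ⇒ K old ⇒ sees K old ⇒ sees sees K old ⇒ sees sees old S old ⇒ sees sees old K old old ⇒ sees sees old fox old old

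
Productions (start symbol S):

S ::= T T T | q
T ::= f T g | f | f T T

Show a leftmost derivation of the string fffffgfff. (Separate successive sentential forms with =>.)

S => TTT   [S ::= T T T]
TTT => fTT   [T ::= f]
fTT => ffTTT   [T ::= f T T]
ffTTT => fffTTTT   [T ::= f T T]
fffTTTT => ffffTgTTT   [T ::= f T g]
ffffTgTTT => fffffgTTT   [T ::= f]
fffffgTTT => fffffgfTT   [T ::= f]
fffffgfTT => fffffgffT   [T ::= f]
fffffgffT => fffffgfff   [T ::= f]

S => TTT => fTT => ffTTT => fffTTTT => ffffTgTTT => fffffgTTT => fffffgfTT => fffffgffT => fffffgfff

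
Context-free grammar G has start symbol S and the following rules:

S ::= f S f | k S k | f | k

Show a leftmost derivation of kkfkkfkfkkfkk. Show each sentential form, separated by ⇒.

S ⇒ kSk   [S ::= k S k]
kSk ⇒ kkSkk   [S ::= k S k]
kkSkk ⇒ kkfSfkk   [S ::= f S f]
kkfSfkk ⇒ kkfkSkfkk   [S ::= k S k]
kkfkSkfkk ⇒ kkfkkSkkfkk   [S ::= k S k]
kkfkkSkkfkk ⇒ kkfkkfSfkkfkk   [S ::= f S f]
kkfkkfSfkkfkk ⇒ kkfkkfkfkkfkk   [S ::= k]

S ⇒ kSk ⇒ kkSkk ⇒ kkfSfkk ⇒ kkfkSkfkk ⇒ kkfkkSkkfkk ⇒ kkfkkfSfkkfkk ⇒ kkfkkfkfkkfkk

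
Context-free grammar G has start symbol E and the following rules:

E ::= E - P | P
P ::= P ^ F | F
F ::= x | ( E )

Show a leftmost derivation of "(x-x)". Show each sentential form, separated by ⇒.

E ⇒ P   [E ::= P]
P ⇒ F   [P ::= F]
F ⇒ (E)   [F ::= ( E )]
(E) ⇒ (E-P)   [E ::= E - P]
(E-P) ⇒ (P-P)   [E ::= P]
(P-P) ⇒ (F-P)   [P ::= F]
(F-P) ⇒ (x-P)   [F ::= x]
(x-P) ⇒ (x-F)   [P ::= F]
(x-F) ⇒ (x-x)   [F ::= x]

E ⇒ P ⇒ F ⇒ (E) ⇒ (E-P) ⇒ (P-P) ⇒ (F-P) ⇒ (x-P) ⇒ (x-F) ⇒ (x-x)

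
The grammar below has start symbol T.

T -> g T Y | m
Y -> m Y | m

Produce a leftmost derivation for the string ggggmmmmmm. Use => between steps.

T => gTY => ggTYY => gggTYYY => ggggTYYYY => ggggmYYYY => ggggmmYYYY => ggggmmmYYY => ggggmmmmYY => ggggmmmmmY => ggggmmmmmm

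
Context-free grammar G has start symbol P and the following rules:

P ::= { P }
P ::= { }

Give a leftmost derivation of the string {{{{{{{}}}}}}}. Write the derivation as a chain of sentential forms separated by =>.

P => {P} => {{P}} => {{{P}}} => {{{{P}}}} => {{{{{P}}}}} => {{{{{{P}}}}}} => {{{{{{{}}}}}}}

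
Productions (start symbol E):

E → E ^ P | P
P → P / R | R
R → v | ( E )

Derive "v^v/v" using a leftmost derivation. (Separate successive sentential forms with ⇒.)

E ⇒ E^P   [E → E ^ P]
E^P ⇒ P^P   [E → P]
P^P ⇒ R^P   [P → R]
R^P ⇒ v^P   [R → v]
v^P ⇒ v^P/R   [P → P / R]
v^P/R ⇒ v^R/R   [P → R]
v^R/R ⇒ v^v/R   [R → v]
v^v/R ⇒ v^v/v   [R → v]

E⇒E^P⇒P^P⇒R^P⇒v^P⇒v^P/R⇒v^R/R⇒v^v/R⇒v^v/v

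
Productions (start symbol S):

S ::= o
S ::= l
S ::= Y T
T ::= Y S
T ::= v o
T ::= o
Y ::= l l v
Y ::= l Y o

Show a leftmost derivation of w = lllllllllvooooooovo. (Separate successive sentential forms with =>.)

S => YT => lYoT => llYooT => lllYoooT => llllYooooT => lllllYoooooT => llllllYooooooT => lllllllYoooooooT => lllllllllvoooooooT => lllllllllvooooooovo

S => YT   [S ::= Y T]
YT => lYoT   [Y ::= l Y o]
lYoT => llYooT   [Y ::= l Y o]
llYooT => lllYoooT   [Y ::= l Y o]
lllYoooT => llllYooooT   [Y ::= l Y o]
llllYooooT => lllllYoooooT   [Y ::= l Y o]
lllllYoooooT => llllllYooooooT   [Y ::= l Y o]
llllllYooooooT => lllllllYoooooooT   [Y ::= l Y o]
lllllllYoooooooT => lllllllllvoooooooT   [Y ::= l l v]
lllllllllvoooooooT => lllllllllvooooooovo   [T ::= v o]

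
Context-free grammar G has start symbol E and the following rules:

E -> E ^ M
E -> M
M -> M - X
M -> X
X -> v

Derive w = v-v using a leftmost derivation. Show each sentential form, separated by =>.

E => M => M-X => X-X => v-X => v-v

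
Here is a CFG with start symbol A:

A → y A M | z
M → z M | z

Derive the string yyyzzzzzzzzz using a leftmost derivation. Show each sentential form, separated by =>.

A=>yAM=>yyAMM=>yyyAMMM=>yyyzMMM=>yyyzzMMM=>yyyzzzMMM=>yyyzzzzMMM=>yyyzzzzzMM=>yyyzzzzzzMM=>yyyzzzzzzzMM=>yyyzzzzzzzzM=>yyyzzzzzzzzz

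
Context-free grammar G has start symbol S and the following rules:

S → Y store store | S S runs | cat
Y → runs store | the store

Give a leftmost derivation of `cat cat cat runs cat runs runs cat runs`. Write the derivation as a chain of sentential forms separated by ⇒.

S ⇒ S S runs ⇒ S S runs S runs ⇒ cat S runs S runs ⇒ cat S S runs runs S runs ⇒ cat S S runs S runs runs S runs ⇒ cat cat S runs S runs runs S runs ⇒ cat cat cat runs S runs runs S runs ⇒ cat cat cat runs cat runs runs S runs ⇒ cat cat cat runs cat runs runs cat runs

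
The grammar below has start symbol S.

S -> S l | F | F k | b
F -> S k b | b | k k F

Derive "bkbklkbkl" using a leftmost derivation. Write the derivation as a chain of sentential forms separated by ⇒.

S⇒Sl⇒Fkl⇒Skbkl⇒Slkbkl⇒Fklkbkl⇒Skbklkbkl⇒bkbklkbkl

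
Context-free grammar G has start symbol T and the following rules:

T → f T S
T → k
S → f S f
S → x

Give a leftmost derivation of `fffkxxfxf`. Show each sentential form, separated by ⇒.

T ⇒ fTS   [T → f T S]
fTS ⇒ ffTSS   [T → f T S]
ffTSS ⇒ fffTSSS   [T → f T S]
fffTSSS ⇒ fffkSSS   [T → k]
fffkSSS ⇒ fffkxSS   [S → x]
fffkxSS ⇒ fffkxxS   [S → x]
fffkxxS ⇒ fffkxxfSf   [S → f S f]
fffkxxfSf ⇒ fffkxxfxf   [S → x]

T ⇒ fTS ⇒ ffTSS ⇒ fffTSSS ⇒ fffkSSS ⇒ fffkxSS ⇒ fffkxxS ⇒ fffkxxfSf ⇒ fffkxxfxf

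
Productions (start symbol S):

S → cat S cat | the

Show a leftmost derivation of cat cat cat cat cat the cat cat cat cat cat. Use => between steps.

S => cat S cat   [S → cat S cat]
cat S cat => cat cat S cat cat   [S → cat S cat]
cat cat S cat cat => cat cat cat S cat cat cat   [S → cat S cat]
cat cat cat S cat cat cat => cat cat cat cat S cat cat cat cat   [S → cat S cat]
cat cat cat cat S cat cat cat cat => cat cat cat cat cat S cat cat cat cat cat   [S → cat S cat]
cat cat cat cat cat S cat cat cat cat cat => cat cat cat cat cat the cat cat cat cat cat   [S → the]

S => cat S cat => cat cat S cat cat => cat cat cat S cat cat cat => cat cat cat cat S cat cat cat cat => cat cat cat cat cat S cat cat cat cat cat => cat cat cat cat cat the cat cat cat cat cat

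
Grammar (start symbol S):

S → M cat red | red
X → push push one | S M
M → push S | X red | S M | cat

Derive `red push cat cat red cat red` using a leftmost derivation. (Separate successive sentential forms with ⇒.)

S ⇒ M cat red ⇒ S M cat red ⇒ red M cat red ⇒ red push S cat red ⇒ red push M cat red cat red ⇒ red push cat cat red cat red

S ⇒ M cat red   [S → M cat red]
M cat red ⇒ S M cat red   [M → S M]
S M cat red ⇒ red M cat red   [S → red]
red M cat red ⇒ red push S cat red   [M → push S]
red push S cat red ⇒ red push M cat red cat red   [S → M cat red]
red push M cat red cat red ⇒ red push cat cat red cat red   [M → cat]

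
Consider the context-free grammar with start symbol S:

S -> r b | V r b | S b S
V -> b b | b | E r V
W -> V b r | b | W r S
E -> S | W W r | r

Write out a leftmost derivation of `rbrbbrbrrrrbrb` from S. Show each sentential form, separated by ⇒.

S ⇒ Vrb ⇒ ErVrb ⇒ SrVrb ⇒ rbrVrb ⇒ rbrErVrb ⇒ rbrWWrrVrb ⇒ rbrVbrWrrVrb ⇒ rbrbbrWrrVrb ⇒ rbrbbrbrrVrb ⇒ rbrbbrbrrErVrb ⇒ rbrbbrbrrrrVrb ⇒ rbrbbrbrrrrbrb

S ⇒ Vrb   [S -> V r b]
Vrb ⇒ ErVrb   [V -> E r V]
ErVrb ⇒ SrVrb   [E -> S]
SrVrb ⇒ rbrVrb   [S -> r b]
rbrVrb ⇒ rbrErVrb   [V -> E r V]
rbrErVrb ⇒ rbrWWrrVrb   [E -> W W r]
rbrWWrrVrb ⇒ rbrVbrWrrVrb   [W -> V b r]
rbrVbrWrrVrb ⇒ rbrbbrWrrVrb   [V -> b]
rbrbbrWrrVrb ⇒ rbrbbrbrrVrb   [W -> b]
rbrbbrbrrVrb ⇒ rbrbbrbrrErVrb   [V -> E r V]
rbrbbrbrrErVrb ⇒ rbrbbrbrrrrVrb   [E -> r]
rbrbbrbrrrrVrb ⇒ rbrbbrbrrrrbrb   [V -> b]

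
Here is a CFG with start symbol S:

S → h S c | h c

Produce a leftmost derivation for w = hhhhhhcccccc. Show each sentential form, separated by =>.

S => hSc => hhScc => hhhSccc => hhhhScccc => hhhhhSccccc => hhhhhhcccccc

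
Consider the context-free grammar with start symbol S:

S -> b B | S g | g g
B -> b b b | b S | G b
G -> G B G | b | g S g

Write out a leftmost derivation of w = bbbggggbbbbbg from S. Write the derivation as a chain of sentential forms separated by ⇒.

S⇒Sg⇒bBg⇒bbSg⇒bbbBg⇒bbbGbg⇒bbbGBGbg⇒bbbgSgBGbg⇒bbbggggBGbg⇒bbbggggbbbGbg⇒bbbggggbbbbbg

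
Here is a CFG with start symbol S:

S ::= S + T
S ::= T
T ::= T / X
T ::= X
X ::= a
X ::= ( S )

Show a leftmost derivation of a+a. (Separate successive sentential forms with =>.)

S => S+T => T+T => X+T => a+T => a+X => a+a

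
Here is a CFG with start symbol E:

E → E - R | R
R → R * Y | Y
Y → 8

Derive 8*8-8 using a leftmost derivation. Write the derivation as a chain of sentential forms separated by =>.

E => E-R   [E → E - R]
E-R => R-R   [E → R]
R-R => R*Y-R   [R → R * Y]
R*Y-R => Y*Y-R   [R → Y]
Y*Y-R => 8*Y-R   [Y → 8]
8*Y-R => 8*8-R   [Y → 8]
8*8-R => 8*8-Y   [R → Y]
8*8-Y => 8*8-8   [Y → 8]

E=>E-R=>R-R=>R*Y-R=>Y*Y-R=>8*Y-R=>8*8-R=>8*8-Y=>8*8-8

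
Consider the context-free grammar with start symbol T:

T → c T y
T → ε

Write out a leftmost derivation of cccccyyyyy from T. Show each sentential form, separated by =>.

T => cTy   [T → c T y]
cTy => ccTyy   [T → c T y]
ccTyy => cccTyyy   [T → c T y]
cccTyyy => ccccTyyyy   [T → c T y]
ccccTyyyy => cccccTyyyyy   [T → c T y]
cccccTyyyyy => cccccyyyyy   [T → ε]

T => cTy => ccTyy => cccTyyy => ccccTyyyy => cccccTyyyyy => cccccyyyyy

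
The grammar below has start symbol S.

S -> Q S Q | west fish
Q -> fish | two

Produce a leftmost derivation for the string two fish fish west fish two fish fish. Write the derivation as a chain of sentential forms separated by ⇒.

S ⇒ Q S Q ⇒ two S Q ⇒ two Q S Q Q ⇒ two fish S Q Q ⇒ two fish Q S Q Q Q ⇒ two fish fish S Q Q Q ⇒ two fish fish west fish Q Q Q ⇒ two fish fish west fish two Q Q ⇒ two fish fish west fish two fish Q ⇒ two fish fish west fish two fish fish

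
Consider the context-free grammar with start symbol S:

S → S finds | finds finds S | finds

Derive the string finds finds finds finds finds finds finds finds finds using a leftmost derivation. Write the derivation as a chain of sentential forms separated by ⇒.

S ⇒ S finds ⇒ finds finds S finds ⇒ finds finds S finds finds ⇒ finds finds finds finds S finds finds ⇒ finds finds finds finds finds finds S finds finds ⇒ finds finds finds finds finds finds finds finds finds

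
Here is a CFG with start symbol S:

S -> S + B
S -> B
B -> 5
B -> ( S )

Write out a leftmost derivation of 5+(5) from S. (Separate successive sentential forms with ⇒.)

S ⇒ S+B ⇒ B+B ⇒ 5+B ⇒ 5+(S) ⇒ 5+(B) ⇒ 5+(5)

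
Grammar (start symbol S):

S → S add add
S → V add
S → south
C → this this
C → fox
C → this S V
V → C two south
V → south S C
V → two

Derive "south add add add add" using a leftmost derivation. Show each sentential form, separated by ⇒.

S ⇒ S add add ⇒ S add add add add ⇒ south add add add add

S ⇒ S add add   [S → S add add]
S add add ⇒ S add add add add   [S → S add add]
S add add add add ⇒ south add add add add   [S → south]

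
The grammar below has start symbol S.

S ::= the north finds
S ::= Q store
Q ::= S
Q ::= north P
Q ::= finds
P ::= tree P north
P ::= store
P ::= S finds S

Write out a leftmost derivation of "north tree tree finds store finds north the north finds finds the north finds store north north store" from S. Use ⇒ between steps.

S ⇒ Q store ⇒ north P store ⇒ north tree P north store ⇒ north tree tree P north north store ⇒ north tree tree S finds S north north store ⇒ north tree tree Q store finds S north north store ⇒ north tree tree finds store finds S north north store ⇒ north tree tree finds store finds Q store north north store ⇒ north tree tree finds store finds north P store north north store ⇒ north tree tree finds store finds north S finds S store north north store ⇒ north tree tree finds store finds north the north finds finds S store north north store ⇒ north tree tree finds store finds north the north finds finds the north finds store north north store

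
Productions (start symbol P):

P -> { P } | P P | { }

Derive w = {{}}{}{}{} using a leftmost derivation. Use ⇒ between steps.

P⇒PP⇒PPP⇒PPPP⇒{P}PPP⇒{{}}PPP⇒{{}}{}PP⇒{{}}{}{}P⇒{{}}{}{}{}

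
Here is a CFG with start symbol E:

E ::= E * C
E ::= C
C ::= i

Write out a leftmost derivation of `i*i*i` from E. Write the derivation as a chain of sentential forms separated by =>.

E=>E*C=>E*C*C=>C*C*C=>i*C*C=>i*i*C=>i*i*i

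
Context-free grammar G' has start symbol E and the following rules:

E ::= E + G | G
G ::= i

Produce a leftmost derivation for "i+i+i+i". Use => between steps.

E => E+G   [E ::= E + G]
E+G => E+G+G   [E ::= E + G]
E+G+G => E+G+G+G   [E ::= E + G]
E+G+G+G => G+G+G+G   [E ::= G]
G+G+G+G => i+G+G+G   [G ::= i]
i+G+G+G => i+i+G+G   [G ::= i]
i+i+G+G => i+i+i+G   [G ::= i]
i+i+i+G => i+i+i+i   [G ::= i]

E=>E+G=>E+G+G=>E+G+G+G=>G+G+G+G=>i+G+G+G=>i+i+G+G=>i+i+i+G=>i+i+i+i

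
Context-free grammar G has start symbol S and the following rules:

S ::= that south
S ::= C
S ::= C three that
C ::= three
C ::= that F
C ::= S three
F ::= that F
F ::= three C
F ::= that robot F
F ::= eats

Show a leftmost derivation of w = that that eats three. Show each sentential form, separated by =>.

S => C   [S ::= C]
C => S three   [C ::= S three]
S three => C three   [S ::= C]
C three => that F three   [C ::= that F]
that F three => that that F three   [F ::= that F]
that that F three => that that eats three   [F ::= eats]

S => C => S three => C three => that F three => that that F three => that that eats three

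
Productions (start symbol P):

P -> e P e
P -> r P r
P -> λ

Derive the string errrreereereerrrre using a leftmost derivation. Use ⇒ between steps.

P ⇒ ePe   [P -> e P e]
ePe ⇒ erPre   [P -> r P r]
erPre ⇒ errPrre   [P -> r P r]
errPrre ⇒ errrPrrre   [P -> r P r]
errrPrrre ⇒ errrrPrrrre   [P -> r P r]
errrrPrrrre ⇒ errrrePerrrre   [P -> e P e]
errrrePerrrre ⇒ errrreePeerrrre   [P -> e P e]
errrreePeerrrre ⇒ errrreerPreerrrre   [P -> r P r]
errrreerPreerrrre ⇒ errrreerePereerrrre   [P -> e P e]
errrreerePereerrrre ⇒ errrreereereerrrre   [P -> λ]

P⇒ePe⇒erPre⇒errPrre⇒errrPrrre⇒errrrPrrrre⇒errrrePerrrre⇒errrreePeerrrre⇒errrreerPreerrrre⇒errrreerePereerrrre⇒errrreereereerrrre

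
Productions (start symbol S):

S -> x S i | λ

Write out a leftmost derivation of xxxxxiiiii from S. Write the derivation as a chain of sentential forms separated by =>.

S => xSi => xxSii => xxxSiii => xxxxSiiii => xxxxxSiiiii => xxxxxiiiii

S => xSi   [S -> x S i]
xSi => xxSii   [S -> x S i]
xxSii => xxxSiii   [S -> x S i]
xxxSiii => xxxxSiiii   [S -> x S i]
xxxxSiiii => xxxxxSiiiii   [S -> x S i]
xxxxxSiiiii => xxxxxiiiii   [S -> λ]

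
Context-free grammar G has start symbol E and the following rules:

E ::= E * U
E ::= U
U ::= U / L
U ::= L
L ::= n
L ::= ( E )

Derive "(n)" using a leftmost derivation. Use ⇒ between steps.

E ⇒ U ⇒ L ⇒ (E) ⇒ (U) ⇒ (L) ⇒ (n)

E ⇒ U   [E ::= U]
U ⇒ L   [U ::= L]
L ⇒ (E)   [L ::= ( E )]
(E) ⇒ (U)   [E ::= U]
(U) ⇒ (L)   [U ::= L]
(L) ⇒ (n)   [L ::= n]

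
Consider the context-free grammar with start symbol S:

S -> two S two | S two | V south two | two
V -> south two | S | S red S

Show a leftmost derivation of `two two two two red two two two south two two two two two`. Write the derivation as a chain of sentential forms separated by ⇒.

S ⇒ two S two   [S -> two S two]
two S two ⇒ two two S two two   [S -> two S two]
two two S two two ⇒ two two two S two two two   [S -> two S two]
two two two S two two two ⇒ two two two S two two two two   [S -> S two]
two two two S two two two two ⇒ two two two V south two two two two two   [S -> V south two]
two two two V south two two two two two ⇒ two two two S red S south two two two two two   [V -> S red S]
two two two S red S south two two two two two ⇒ two two two two red S south two two two two two   [S -> two]
two two two two red S south two two two two two ⇒ two two two two red S two south two two two two two   [S -> S two]
two two two two red S two south two two two two two ⇒ two two two two red S two two south two two two two two   [S -> S two]
two two two two red S two two south two two two two two ⇒ two two two two red two two two south two two two two two   [S -> two]

S ⇒ two S two ⇒ two two S two two ⇒ two two two S two two two ⇒ two two two S two two two two ⇒ two two two V south two two two two two ⇒ two two two S red S south two two two two two ⇒ two two two two red S south two two two two two ⇒ two two two two red S two south two two two two two ⇒ two two two two red S two two south two two two two two ⇒ two two two two red two two two south two two two two two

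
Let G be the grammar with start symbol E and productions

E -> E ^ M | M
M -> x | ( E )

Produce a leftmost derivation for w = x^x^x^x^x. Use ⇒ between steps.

E ⇒ E^M ⇒ E^M^M ⇒ E^M^M^M ⇒ E^M^M^M^M ⇒ M^M^M^M^M ⇒ x^M^M^M^M ⇒ x^x^M^M^M ⇒ x^x^x^M^M ⇒ x^x^x^x^M ⇒ x^x^x^x^x

E ⇒ E^M   [E -> E ^ M]
E^M ⇒ E^M^M   [E -> E ^ M]
E^M^M ⇒ E^M^M^M   [E -> E ^ M]
E^M^M^M ⇒ E^M^M^M^M   [E -> E ^ M]
E^M^M^M^M ⇒ M^M^M^M^M   [E -> M]
M^M^M^M^M ⇒ x^M^M^M^M   [M -> x]
x^M^M^M^M ⇒ x^x^M^M^M   [M -> x]
x^x^M^M^M ⇒ x^x^x^M^M   [M -> x]
x^x^x^M^M ⇒ x^x^x^x^M   [M -> x]
x^x^x^x^M ⇒ x^x^x^x^x   [M -> x]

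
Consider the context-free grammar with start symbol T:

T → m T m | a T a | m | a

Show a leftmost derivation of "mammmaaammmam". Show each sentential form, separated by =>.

T => mTm   [T → m T m]
mTm => maTam   [T → a T a]
maTam => mamTmam   [T → m T m]
mamTmam => mammTmmam   [T → m T m]
mammTmmam => mammmTmmmam   [T → m T m]
mammmTmmmam => mammmaTammmam   [T → a T a]
mammmaTammmam => mammmaaammmam   [T → a]

T=>mTm=>maTam=>mamTmam=>mammTmmam=>mammmTmmmam=>mammmaTammmam=>mammmaaammmam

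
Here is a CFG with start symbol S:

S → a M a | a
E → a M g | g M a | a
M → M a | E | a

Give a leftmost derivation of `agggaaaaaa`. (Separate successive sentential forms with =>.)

S => aMa => aEa => agMaa => agEaa => aggMaaa => aggMaaaa => aggEaaaa => agggMaaaaa => agggaaaaaa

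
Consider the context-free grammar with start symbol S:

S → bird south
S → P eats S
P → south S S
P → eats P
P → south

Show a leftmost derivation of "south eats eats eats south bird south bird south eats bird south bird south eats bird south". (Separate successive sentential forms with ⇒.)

S ⇒ P eats S ⇒ south S S eats S ⇒ south P eats S S eats S ⇒ south eats P eats S S eats S ⇒ south eats eats P eats S S eats S ⇒ south eats eats eats P eats S S eats S ⇒ south eats eats eats south S S eats S S eats S ⇒ south eats eats eats south bird south S eats S S eats S ⇒ south eats eats eats south bird south bird south eats S S eats S ⇒ south eats eats eats south bird south bird south eats bird south S eats S ⇒ south eats eats eats south bird south bird south eats bird south bird south eats S ⇒ south eats eats eats south bird south bird south eats bird south bird south eats bird south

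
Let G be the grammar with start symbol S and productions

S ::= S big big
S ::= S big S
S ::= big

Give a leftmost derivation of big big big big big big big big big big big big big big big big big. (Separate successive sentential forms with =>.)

S => S big S   [S ::= S big S]
S big S => S big S big S   [S ::= S big S]
S big S big S => S big S big S big S   [S ::= S big S]
S big S big S big S => S big big big S big S big S   [S ::= S big big]
S big big big S big S big S => S big S big big big S big S big S   [S ::= S big S]
S big S big big big S big S big S => S big big big S big big big S big S big S   [S ::= S big big]
S big big big S big big big S big S big S => S big S big big big S big big big S big S big S   [S ::= S big S]
S big S big big big S big big big S big S big S => S big big big S big big big S big big big S big S big S   [S ::= S big big]
S big big big S big big big S big big big S big S big S => big big big big S big big big S big big big S big S big S   [S ::= big]
big big big big S big big big S big big big S big S big S => big big big big big big big big S big big big S big S big S   [S ::= big]
big big big big big big big big S big big big S big S big S => big big big big big big big big big big big big S big S big S   [S ::= big]
big big big big big big big big big big big big S big S big S => big big big big big big big big big big big big big big S big S   [S ::= big]
big big big big big big big big big big big big big big S big S => big big big big big big big big big big big big big big big big S   [S ::= big]
big big big big big big big big big big big big big big big big S => big big big big big big big big big big big big big big big big big   [S ::= big]

S => S big S => S big S big S => S big S big S big S => S big big big S big S big S => S big S big big big S big S big S => S big big big S big big big S big S big S => S big S big big big S big big big S big S big S => S big big big S big big big S big big big S big S big S => big big big big S big big big S big big big S big S big S => big big big big big big big big S big big big S big S big S => big big big big big big big big big big big big S big S big S => big big big big big big big big big big big big big big S big S => big big big big big big big big big big big big big big big big S => big big big big big big big big big big big big big big big big big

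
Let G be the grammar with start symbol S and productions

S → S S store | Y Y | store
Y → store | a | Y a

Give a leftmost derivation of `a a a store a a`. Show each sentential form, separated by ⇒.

S ⇒ Y Y   [S → Y Y]
Y Y ⇒ Y a Y   [Y → Y a]
Y a Y ⇒ Y a a Y   [Y → Y a]
Y a a Y ⇒ a a a Y   [Y → a]
a a a Y ⇒ a a a Y a   [Y → Y a]
a a a Y a ⇒ a a a Y a a   [Y → Y a]
a a a Y a a ⇒ a a a store a a   [Y → store]

S ⇒ Y Y ⇒ Y a Y ⇒ Y a a Y ⇒ a a a Y ⇒ a a a Y a ⇒ a a a Y a a ⇒ a a a store a a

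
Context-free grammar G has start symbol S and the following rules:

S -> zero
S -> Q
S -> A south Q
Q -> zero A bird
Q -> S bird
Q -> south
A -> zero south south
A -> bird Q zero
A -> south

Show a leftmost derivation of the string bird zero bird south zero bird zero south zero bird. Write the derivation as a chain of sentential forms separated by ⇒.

S ⇒ A south Q ⇒ bird Q zero south Q ⇒ bird zero A bird zero south Q ⇒ bird zero bird Q zero bird zero south Q ⇒ bird zero bird south zero bird zero south Q ⇒ bird zero bird south zero bird zero south S bird ⇒ bird zero bird south zero bird zero south zero bird

S ⇒ A south Q   [S -> A south Q]
A south Q ⇒ bird Q zero south Q   [A -> bird Q zero]
bird Q zero south Q ⇒ bird zero A bird zero south Q   [Q -> zero A bird]
bird zero A bird zero south Q ⇒ bird zero bird Q zero bird zero south Q   [A -> bird Q zero]
bird zero bird Q zero bird zero south Q ⇒ bird zero bird south zero bird zero south Q   [Q -> south]
bird zero bird south zero bird zero south Q ⇒ bird zero bird south zero bird zero south S bird   [Q -> S bird]
bird zero bird south zero bird zero south S bird ⇒ bird zero bird south zero bird zero south zero bird   [S -> zero]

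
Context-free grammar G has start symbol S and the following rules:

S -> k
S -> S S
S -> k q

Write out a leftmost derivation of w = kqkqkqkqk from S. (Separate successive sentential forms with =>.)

S => SS   [S -> S S]
SS => SSS   [S -> S S]
SSS => kqSS   [S -> k q]
kqSS => kqSSS   [S -> S S]
kqSSS => kqSSSS   [S -> S S]
kqSSSS => kqkqSSS   [S -> k q]
kqkqSSS => kqkqkqSS   [S -> k q]
kqkqkqSS => kqkqkqkqS   [S -> k q]
kqkqkqkqS => kqkqkqkqk   [S -> k]

S => SS => SSS => kqSS => kqSSS => kqSSSS => kqkqSSS => kqkqkqSS => kqkqkqkqS => kqkqkqkqk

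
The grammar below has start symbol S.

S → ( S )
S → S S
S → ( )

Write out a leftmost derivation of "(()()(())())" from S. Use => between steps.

S => (S) => (SS) => (SSS) => (()SS) => (()SSS) => (()()SS) => (()()(S)S) => (()()(())S) => (()()(())())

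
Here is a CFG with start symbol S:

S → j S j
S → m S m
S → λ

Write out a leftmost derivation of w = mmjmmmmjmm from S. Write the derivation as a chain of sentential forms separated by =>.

S => mSm => mmSmm => mmjSjmm => mmjmSmjmm => mmjmmSmmjmm => mmjmmmmjmm

S => mSm   [S → m S m]
mSm => mmSmm   [S → m S m]
mmSmm => mmjSjmm   [S → j S j]
mmjSjmm => mmjmSmjmm   [S → m S m]
mmjmSmjmm => mmjmmSmmjmm   [S → m S m]
mmjmmSmmjmm => mmjmmmmjmm   [S → λ]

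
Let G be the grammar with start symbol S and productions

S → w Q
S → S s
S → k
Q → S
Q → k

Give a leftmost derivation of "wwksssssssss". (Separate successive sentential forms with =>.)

S=>wQ=>wS=>wSs=>wSss=>wSsss=>wSssss=>wSsssss=>wSssssss=>wSsssssss=>wSssssssss=>wwQssssssss=>wwSssssssss=>wwSsssssssss=>wwksssssssss

S => wQ   [S → w Q]
wQ => wS   [Q → S]
wS => wSs   [S → S s]
wSs => wSss   [S → S s]
wSss => wSsss   [S → S s]
wSsss => wSssss   [S → S s]
wSssss => wSsssss   [S → S s]
wSsssss => wSssssss   [S → S s]
wSssssss => wSsssssss   [S → S s]
wSsssssss => wSssssssss   [S → S s]
wSssssssss => wwQssssssss   [S → w Q]
wwQssssssss => wwSssssssss   [Q → S]
wwSssssssss => wwSsssssssss   [S → S s]
wwSsssssssss => wwksssssssss   [S → k]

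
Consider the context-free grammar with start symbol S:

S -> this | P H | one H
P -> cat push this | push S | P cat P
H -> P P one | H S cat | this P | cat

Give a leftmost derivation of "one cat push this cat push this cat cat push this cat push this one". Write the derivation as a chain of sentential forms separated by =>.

S => one H => one P P one => one cat push this P one => one cat push this P cat P one => one cat push this P cat P cat P one => one cat push this cat push this cat P cat P one => one cat push this cat push this cat cat push this cat P one => one cat push this cat push this cat cat push this cat push S one => one cat push this cat push this cat cat push this cat push this one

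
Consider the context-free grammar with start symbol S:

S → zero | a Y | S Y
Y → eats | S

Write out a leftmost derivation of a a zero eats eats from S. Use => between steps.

S => S Y => S Y Y => a Y Y Y => a S Y Y => a a Y Y Y => a a S Y Y => a a zero Y Y => a a zero eats Y => a a zero eats eats

S => S Y   [S → S Y]
S Y => S Y Y   [S → S Y]
S Y Y => a Y Y Y   [S → a Y]
a Y Y Y => a S Y Y   [Y → S]
a S Y Y => a a Y Y Y   [S → a Y]
a a Y Y Y => a a S Y Y   [Y → S]
a a S Y Y => a a zero Y Y   [S → zero]
a a zero Y Y => a a zero eats Y   [Y → eats]
a a zero eats Y => a a zero eats eats   [Y → eats]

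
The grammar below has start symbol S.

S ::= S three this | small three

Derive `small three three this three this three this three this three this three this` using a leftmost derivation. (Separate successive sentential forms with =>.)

S => S three this => S three this three this => S three this three this three this => S three this three this three this three this => S three this three this three this three this three this => S three this three this three this three this three this three this => small three three this three this three this three this three this three this

S => S three this   [S ::= S three this]
S three this => S three this three this   [S ::= S three this]
S three this three this => S three this three this three this   [S ::= S three this]
S three this three this three this => S three this three this three this three this   [S ::= S three this]
S three this three this three this three this => S three this three this three this three this three this   [S ::= S three this]
S three this three this three this three this three this => S three this three this three this three this three this three this   [S ::= S three this]
S three this three this three this three this three this three this => small three three this three this three this three this three this three this   [S ::= small three]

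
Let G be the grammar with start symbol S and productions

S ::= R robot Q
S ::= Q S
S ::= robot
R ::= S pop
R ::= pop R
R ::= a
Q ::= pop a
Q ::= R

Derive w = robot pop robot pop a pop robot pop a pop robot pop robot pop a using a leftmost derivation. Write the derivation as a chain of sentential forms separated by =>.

S => R robot Q => S pop robot Q => Q S pop robot Q => R S pop robot Q => S pop S pop robot Q => R robot Q pop S pop robot Q => S pop robot Q pop S pop robot Q => R robot Q pop robot Q pop S pop robot Q => S pop robot Q pop robot Q pop S pop robot Q => robot pop robot Q pop robot Q pop S pop robot Q => robot pop robot pop a pop robot Q pop S pop robot Q => robot pop robot pop a pop robot pop a pop S pop robot Q => robot pop robot pop a pop robot pop a pop robot pop robot Q => robot pop robot pop a pop robot pop a pop robot pop robot pop a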